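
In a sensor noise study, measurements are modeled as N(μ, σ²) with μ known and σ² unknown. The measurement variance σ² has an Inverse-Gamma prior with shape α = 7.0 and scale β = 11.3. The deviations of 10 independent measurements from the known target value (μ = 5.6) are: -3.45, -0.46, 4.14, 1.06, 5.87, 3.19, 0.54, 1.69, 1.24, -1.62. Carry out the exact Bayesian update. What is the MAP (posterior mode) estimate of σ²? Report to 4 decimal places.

4.0354

With known mean μ and an Inverse-Gamma(α, β) prior on σ², the Normal likelihood is conjugate: posterior is Inv-Gamma(α + n/2, β + Σ(xᵢ−μ)²/2).
Σ(xᵢ−μ)² = (-3.45)² + (-0.46)² + (4.14)² + (1.06)² + (5.87)² + (3.19)² + (0.54)² + (1.69)² + (1.24)² + (-1.62)² = 82.3200.
Posterior: Inv-Gamma(7.0 + 10/2, 11.3 + 82.3200/2) = Inv-Gamma(12.00, 52.46000).
Mode = β/(α+1) = 52.46000/13.00 = 4.0354.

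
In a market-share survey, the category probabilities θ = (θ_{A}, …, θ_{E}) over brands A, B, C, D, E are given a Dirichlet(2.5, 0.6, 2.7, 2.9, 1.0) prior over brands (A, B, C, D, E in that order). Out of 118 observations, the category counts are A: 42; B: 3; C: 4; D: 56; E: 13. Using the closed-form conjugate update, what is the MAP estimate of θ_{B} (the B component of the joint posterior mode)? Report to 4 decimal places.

0.0212

The Dirichlet prior is conjugate to the Multinomial likelihood: each posterior αⱼ = prior αⱼ + observed count nⱼ.
Posterior concentration: (44.5, 3.6, 6.7, 58.9, 14.0), total = 127.7.
Joint mode component: (α_{B}−1)/(Σα−K) = 2.6/122.7 = 0.0212.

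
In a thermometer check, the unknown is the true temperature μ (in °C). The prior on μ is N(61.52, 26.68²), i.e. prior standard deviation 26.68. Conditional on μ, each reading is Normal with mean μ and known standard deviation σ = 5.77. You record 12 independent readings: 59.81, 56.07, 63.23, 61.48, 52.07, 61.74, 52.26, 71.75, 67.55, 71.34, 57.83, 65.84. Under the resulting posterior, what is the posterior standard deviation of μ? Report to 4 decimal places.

1.6624

For Normal data with known variance σ², a Normal(μ₀, σ₀²) prior on μ is conjugate. Posterior precision = 1/σ₀² + n/σ²; posterior mean is the precision-weighted average of μ₀ and x̄.
σ₀² = 26.68² = 711.8224, σ² = 5.77² = 33.2929; σ² + n·σ₀² = 33.2929 + 12·711.8224 = 8575.1617.
Posterior precision = 1/σ₀² + n/σ² = 1/711.8224 + 12/33.2929 = (σ² + n·σ₀²)/(σ₀²σ²) = 8575.1617/(711.8224·33.2929); posterior variance σₙ² = σ₀²σ²/(σ² + n·σ₀²) = 711.8224·33.2929/8575.1617 = 2.763637.
Posterior SD = √σₙ² = √(711.8224·33.2929/8575.1617) = 1.6624.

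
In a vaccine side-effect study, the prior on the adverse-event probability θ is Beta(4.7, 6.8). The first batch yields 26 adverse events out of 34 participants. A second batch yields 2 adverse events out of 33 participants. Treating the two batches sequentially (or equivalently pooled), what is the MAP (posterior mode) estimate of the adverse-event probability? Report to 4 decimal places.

0.4144

The Beta prior is conjugate to a Binomial/Bernoulli likelihood; the update adds successes to α and failures to β.
After batch 1: Beta(4.7+26, 6.8+8) = Beta(30.7, 14.8).
After batch 2: Beta(30.7+2, 14.8+31) = Beta(32.7, 45.8).
Mode of Beta(a,b) for a,b>1 is (a−1)/(a+b−2) = 31.7/76.5 = 0.4144.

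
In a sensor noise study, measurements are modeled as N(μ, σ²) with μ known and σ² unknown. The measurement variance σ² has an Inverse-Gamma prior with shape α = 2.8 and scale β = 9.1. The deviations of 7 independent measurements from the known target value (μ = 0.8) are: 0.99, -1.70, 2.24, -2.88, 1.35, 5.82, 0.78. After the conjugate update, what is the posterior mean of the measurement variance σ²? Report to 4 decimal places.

6.7628

With known mean μ and an Inverse-Gamma(α, β) prior on σ², the Normal likelihood is conjugate: posterior is Inv-Gamma(α + n/2, β + Σ(xᵢ−μ)²/2).
Σ(xᵢ−μ)² = (0.99)² + (-1.70)² + (2.24)² + (-2.88)² + (1.35)² + (5.82)² + (0.78)² = 53.4854.
Posterior: Inv-Gamma(2.8 + 7/2, 9.1 + 53.4854/2) = Inv-Gamma(6.30, 35.84270).
E[σ²|data] = β/(α−1) = 35.84270/5.30 = 6.7628.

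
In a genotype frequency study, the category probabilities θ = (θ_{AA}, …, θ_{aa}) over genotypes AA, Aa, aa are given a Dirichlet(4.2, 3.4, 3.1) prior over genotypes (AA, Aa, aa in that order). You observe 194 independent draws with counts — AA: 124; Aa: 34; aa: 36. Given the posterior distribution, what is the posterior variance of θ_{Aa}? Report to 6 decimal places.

0.000726

The Dirichlet prior is conjugate to the Multinomial likelihood: each posterior αⱼ = prior αⱼ + observed count nⱼ.
Posterior concentration: (128.2, 37.4, 39.1), total = 204.7.
Var[θ_j] = α_j(Σα−α_j)/((Σα)²(Σα+1)) = 37.4·167.3/(204.7²·205.7) = 0.000726.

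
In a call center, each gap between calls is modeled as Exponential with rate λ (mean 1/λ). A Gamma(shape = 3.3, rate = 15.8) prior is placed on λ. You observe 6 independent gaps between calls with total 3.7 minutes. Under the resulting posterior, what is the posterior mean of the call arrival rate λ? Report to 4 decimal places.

With a Gamma(shape α, rate β) prior on the exponential rate λ, the posterior after n observations with total T = Σxᵢ is Gamma(α+n, β+T).
Posterior: Gamma(3.3+6, 15.8+3.7) = Gamma(9.3, 19.5).
Posterior mean of λ = α/β = 9.3/19.5 = 0.4769.

0.4769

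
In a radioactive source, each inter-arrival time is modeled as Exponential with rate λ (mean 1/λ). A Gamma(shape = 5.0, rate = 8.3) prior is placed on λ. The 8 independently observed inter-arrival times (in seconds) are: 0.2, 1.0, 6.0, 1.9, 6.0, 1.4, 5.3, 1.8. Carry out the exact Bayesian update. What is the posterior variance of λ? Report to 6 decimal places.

With a Gamma(shape α, rate β) prior on the exponential rate λ, the posterior after n observations with total T = Σxᵢ is Gamma(α+n, β+T).
Sum of observations T = 23.6 seconds; n = 8.
Posterior: Gamma(5.0+8, 8.3+23.6) = Gamma(13.0, 31.9).
Var = α/β² = 0.012775.

0.012775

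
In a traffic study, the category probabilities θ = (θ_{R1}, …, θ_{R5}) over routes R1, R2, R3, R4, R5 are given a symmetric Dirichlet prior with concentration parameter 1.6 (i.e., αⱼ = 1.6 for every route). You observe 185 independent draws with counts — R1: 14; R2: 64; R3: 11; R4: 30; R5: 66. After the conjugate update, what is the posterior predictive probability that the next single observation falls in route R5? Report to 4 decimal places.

0.3503

The Dirichlet prior is conjugate to the Multinomial likelihood: each posterior αⱼ = prior αⱼ + observed count nⱼ.
Posterior concentration: (15.6, 65.6, 12.6, 31.6, 67.6), total = 193.0.
P(next = R5 | data) = α_{R5}/Σα = 0.3503.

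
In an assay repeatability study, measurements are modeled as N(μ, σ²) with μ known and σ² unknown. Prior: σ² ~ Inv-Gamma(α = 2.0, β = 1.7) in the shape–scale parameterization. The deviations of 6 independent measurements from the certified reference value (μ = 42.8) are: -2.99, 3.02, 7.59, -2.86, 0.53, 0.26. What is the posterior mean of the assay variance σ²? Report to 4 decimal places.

With known mean μ and an Inverse-Gamma(α, β) prior on σ², the Normal likelihood is conjugate: posterior is Inv-Gamma(α + n/2, β + Σ(xᵢ−μ)²/2).
Σ(xᵢ−μ)² = (-2.99)² + (3.02)² + (7.59)² + (-2.86)² + (0.53)² + (0.26)² = 84.1967.
Posterior: Inv-Gamma(2.0 + 6/2, 1.7 + 84.1967/2) = Inv-Gamma(5.00, 43.79835).
E[σ²|data] = β/(α−1) = 43.79835/4.00 = 10.9496.

10.9496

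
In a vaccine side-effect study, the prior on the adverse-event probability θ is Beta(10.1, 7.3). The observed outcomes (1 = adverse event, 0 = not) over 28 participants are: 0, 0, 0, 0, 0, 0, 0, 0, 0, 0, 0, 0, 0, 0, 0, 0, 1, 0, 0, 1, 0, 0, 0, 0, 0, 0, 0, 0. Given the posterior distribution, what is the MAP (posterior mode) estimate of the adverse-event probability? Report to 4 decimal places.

0.2558

The Beta prior is conjugate to a Binomial/Bernoulli likelihood; the update adds successes to α and failures to β.
Posterior: Beta(α+k, β+n−k) = Beta(10.1+2, 7.3+26) = Beta(12.1, 33.3).
Mode of Beta(a,b) for a,b>1 is (a−1)/(a+b−2) = 11.1/43.4 = 0.2558.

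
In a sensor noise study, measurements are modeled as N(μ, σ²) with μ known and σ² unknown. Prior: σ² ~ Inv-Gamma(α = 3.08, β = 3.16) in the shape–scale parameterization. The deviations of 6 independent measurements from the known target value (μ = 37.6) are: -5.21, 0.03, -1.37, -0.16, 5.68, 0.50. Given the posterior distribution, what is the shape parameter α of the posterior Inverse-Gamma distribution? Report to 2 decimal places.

With known mean μ and an Inverse-Gamma(α, β) prior on σ², the Normal likelihood is conjugate: posterior is Inv-Gamma(α + n/2, β + Σ(xᵢ−μ)²/2).
Σ(xᵢ−μ)² = (-5.21)² + (0.03)² + (-1.37)² + (-0.16)² + (5.68)² + (0.50)² = 61.5599.
Posterior: Inv-Gamma(3.08 + 6/2, 3.16 + 61.5599/2) = Inv-Gamma(6.08, 33.93995).
Posterior α = 6.08.

6.08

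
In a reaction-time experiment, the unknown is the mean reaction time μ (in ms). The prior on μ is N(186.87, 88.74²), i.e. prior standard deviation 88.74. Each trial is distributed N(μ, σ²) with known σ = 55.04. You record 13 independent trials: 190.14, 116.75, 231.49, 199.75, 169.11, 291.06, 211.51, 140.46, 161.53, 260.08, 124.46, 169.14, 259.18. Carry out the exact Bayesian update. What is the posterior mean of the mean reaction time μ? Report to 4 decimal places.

For Normal data with known variance σ², a Normal(μ₀, σ₀²) prior on μ is conjugate. Posterior precision = 1/σ₀² + n/σ²; posterior mean is the precision-weighted average of μ₀ and x̄.
Σxᵢ = 190.14 + 116.75 + 231.49 + 199.75 + 169.11 + 291.06 + 211.51 + 140.46 + 161.53 + 260.08 + 124.46 + 169.14 + 259.18 = 2524.66, so n·x̄ = 2524.66.
σ₀² = 88.74² = 7874.7876, σ² = 55.04² = 3029.4016; σ² + n·σ₀² = 3029.4016 + 13·7874.7876 = 105401.6404.
Posterior mean = (μ₀/σ₀² + n·x̄/σ²)/(1/σ₀² + n/σ²) = (σ²·μ₀ + σ₀²·n·x̄)/(σ² + n·σ₀²) = (3029.4016·186.87 + 7874.7876·2524.66)/105401.6404 = 20447265.539208/105401.6404 = 193.9938.

193.9938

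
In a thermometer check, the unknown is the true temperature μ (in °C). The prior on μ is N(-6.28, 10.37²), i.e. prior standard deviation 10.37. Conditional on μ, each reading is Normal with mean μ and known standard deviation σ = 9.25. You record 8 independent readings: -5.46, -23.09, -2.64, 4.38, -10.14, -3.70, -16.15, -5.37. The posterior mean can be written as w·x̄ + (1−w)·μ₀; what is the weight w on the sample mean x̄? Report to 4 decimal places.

For Normal data with known variance σ², a Normal(μ₀, σ₀²) prior on μ is conjugate. Posterior precision = 1/σ₀² + n/σ²; posterior mean is the precision-weighted average of μ₀ and x̄.
σ₀² = 10.37² = 107.5369, σ² = 9.25² = 85.5625. Prior precision 1/σ₀² = 1/107.5369; data precision n/σ² = 8/85.5625.
w = (n/σ²)/(1/σ₀² + n/σ²) = n·σ₀²/(σ² + n·σ₀²) = 8·107.5369/(85.5625 + 8·107.5369) = 860.2952/945.8577 = 0.9095.

0.9095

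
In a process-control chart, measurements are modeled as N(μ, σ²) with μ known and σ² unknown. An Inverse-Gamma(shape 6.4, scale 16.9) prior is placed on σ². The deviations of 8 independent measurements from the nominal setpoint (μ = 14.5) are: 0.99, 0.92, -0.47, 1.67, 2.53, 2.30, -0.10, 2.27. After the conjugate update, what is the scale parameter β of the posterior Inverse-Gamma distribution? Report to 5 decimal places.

With known mean μ and an Inverse-Gamma(α, β) prior on σ², the Normal likelihood is conjugate: posterior is Inv-Gamma(α + n/2, β + Σ(xᵢ−μ)²/2).
Σ(xᵢ−μ)² = (0.99)² + (0.92)² + (-0.47)² + (1.67)² + (2.53)² + (2.30)² + (-0.10)² + (2.27)² = 21.6901.
Posterior: Inv-Gamma(6.4 + 8/2, 16.9 + 21.6901/2) = Inv-Gamma(10.40, 27.74505).
Posterior β = 27.74505.

27.74505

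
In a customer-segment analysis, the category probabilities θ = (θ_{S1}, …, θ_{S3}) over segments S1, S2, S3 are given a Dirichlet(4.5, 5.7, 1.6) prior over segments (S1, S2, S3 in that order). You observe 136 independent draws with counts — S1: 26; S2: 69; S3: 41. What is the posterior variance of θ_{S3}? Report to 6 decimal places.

0.001379

The Dirichlet prior is conjugate to the Multinomial likelihood: each posterior αⱼ = prior αⱼ + observed count nⱼ.
Posterior concentration: (30.5, 74.7, 42.6), total = 147.8.
Var[θ_j] = α_j(Σα−α_j)/((Σα)²(Σα+1)) = 42.6·105.2/(147.8²·148.8) = 0.001379.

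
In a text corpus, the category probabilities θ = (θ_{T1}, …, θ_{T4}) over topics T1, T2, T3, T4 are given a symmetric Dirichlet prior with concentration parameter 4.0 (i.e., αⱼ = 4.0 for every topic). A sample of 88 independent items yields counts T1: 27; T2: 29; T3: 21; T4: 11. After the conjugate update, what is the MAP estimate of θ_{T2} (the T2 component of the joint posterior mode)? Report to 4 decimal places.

0.3200

The Dirichlet prior is conjugate to the Multinomial likelihood: each posterior αⱼ = prior αⱼ + observed count nⱼ.
Posterior concentration: (31.0, 33.0, 25.0, 15.0), total = 104.0.
Joint mode component: (α_{T2}−1)/(Σα−K) = 32.0/100.0 = 0.3200.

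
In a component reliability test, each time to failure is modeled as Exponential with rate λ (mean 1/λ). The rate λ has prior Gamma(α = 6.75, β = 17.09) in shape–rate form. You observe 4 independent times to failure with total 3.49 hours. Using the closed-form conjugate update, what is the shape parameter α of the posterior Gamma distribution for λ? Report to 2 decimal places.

10.75

With a Gamma(shape α, rate β) prior on the exponential rate λ, the posterior after n observations with total T = Σxᵢ is Gamma(α+n, β+T).
Posterior: Gamma(6.75+4, 17.09+3.49) = Gamma(10.75, 20.58).
Posterior α = 10.75.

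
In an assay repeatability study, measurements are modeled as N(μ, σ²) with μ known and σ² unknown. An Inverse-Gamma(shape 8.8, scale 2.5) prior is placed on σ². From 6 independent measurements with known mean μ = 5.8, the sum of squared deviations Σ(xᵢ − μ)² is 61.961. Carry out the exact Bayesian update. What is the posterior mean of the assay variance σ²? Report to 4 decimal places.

With known mean μ and an Inverse-Gamma(α, β) prior on σ², the Normal likelihood is conjugate: posterior is Inv-Gamma(α + n/2, β + Σ(xᵢ−μ)²/2).
Posterior: Inv-Gamma(8.8 + 6/2, 2.5 + 61.961/2) = Inv-Gamma(11.80, 33.4805).
E[σ²|data] = β/(α−1) = 33.4805/10.80 = 3.1000.

3.1000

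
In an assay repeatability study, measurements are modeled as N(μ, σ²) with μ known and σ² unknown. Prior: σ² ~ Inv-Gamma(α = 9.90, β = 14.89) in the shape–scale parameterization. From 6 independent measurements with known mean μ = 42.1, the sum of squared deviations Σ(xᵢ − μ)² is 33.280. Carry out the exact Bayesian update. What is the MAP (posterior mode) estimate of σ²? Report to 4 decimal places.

2.2683

With known mean μ and an Inverse-Gamma(α, β) prior on σ², the Normal likelihood is conjugate: posterior is Inv-Gamma(α + n/2, β + Σ(xᵢ−μ)²/2).
Posterior: Inv-Gamma(9.90 + 6/2, 14.89 + 33.280/2) = Inv-Gamma(12.90, 31.5300).
Mode = β/(α+1) = 31.5300/13.90 = 2.2683.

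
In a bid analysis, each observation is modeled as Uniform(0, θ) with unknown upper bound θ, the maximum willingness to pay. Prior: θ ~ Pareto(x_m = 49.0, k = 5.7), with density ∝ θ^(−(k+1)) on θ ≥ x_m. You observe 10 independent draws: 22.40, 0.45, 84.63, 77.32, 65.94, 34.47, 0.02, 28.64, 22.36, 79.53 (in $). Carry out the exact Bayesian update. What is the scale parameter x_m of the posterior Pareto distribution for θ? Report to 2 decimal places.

A Pareto(scale x_m, shape k) prior on the upper bound θ of Uniform(0, θ) is conjugate: posterior is Pareto(max(x_m, max xᵢ), k + n).
Sample maximum = 84.63; prior scale x_m = 49.0 → posterior scale = max = 84.63.
Posterior shape = 5.7 + 10 = 15.7.
Posterior scale x_m = 84.63.

84.63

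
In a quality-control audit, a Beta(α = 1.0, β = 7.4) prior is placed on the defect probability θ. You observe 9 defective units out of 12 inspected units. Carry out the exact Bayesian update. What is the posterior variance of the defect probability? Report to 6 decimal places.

The Beta prior is conjugate to a Binomial/Bernoulli likelihood; the update adds successes to α and failures to β.
Posterior: Beta(α+k, β+n−k) = Beta(1.0+9, 7.4+3) = Beta(10.0, 10.4).
Var = αβ/((α+β)²(α+β+1)) = 10.0·10.4/(20.4²·21.4) = 0.011678.

0.011678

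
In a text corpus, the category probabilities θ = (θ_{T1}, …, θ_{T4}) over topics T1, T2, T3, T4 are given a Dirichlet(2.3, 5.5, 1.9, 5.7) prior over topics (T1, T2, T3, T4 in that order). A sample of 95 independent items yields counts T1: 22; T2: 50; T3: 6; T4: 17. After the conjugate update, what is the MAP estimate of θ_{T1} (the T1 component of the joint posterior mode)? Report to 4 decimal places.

0.2190

The Dirichlet prior is conjugate to the Multinomial likelihood: each posterior αⱼ = prior αⱼ + observed count nⱼ.
Posterior concentration: (24.3, 55.5, 7.9, 22.7), total = 110.4.
Joint mode component: (α_{T1}−1)/(Σα−K) = 23.3/106.4 = 0.2190.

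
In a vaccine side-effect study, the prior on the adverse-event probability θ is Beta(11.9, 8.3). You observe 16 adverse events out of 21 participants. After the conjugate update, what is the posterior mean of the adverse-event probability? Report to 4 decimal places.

0.6772

The Beta prior is conjugate to a Binomial/Bernoulli likelihood; the update adds successes to α and failures to β.
Posterior: Beta(α+k, β+n−k) = Beta(11.9+16, 8.3+5) = Beta(27.9, 13.3).
Posterior mean = α/(α+β) = 27.9/41.2 = 0.6772.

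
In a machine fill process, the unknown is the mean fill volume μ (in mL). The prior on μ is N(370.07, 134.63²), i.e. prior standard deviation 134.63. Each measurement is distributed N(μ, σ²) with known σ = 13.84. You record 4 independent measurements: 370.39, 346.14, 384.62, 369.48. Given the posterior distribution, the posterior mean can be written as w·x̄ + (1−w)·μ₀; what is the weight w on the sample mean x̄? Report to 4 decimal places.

For Normal data with known variance σ², a Normal(μ₀, σ₀²) prior on μ is conjugate. Posterior precision = 1/σ₀² + n/σ²; posterior mean is the precision-weighted average of μ₀ and x̄.
σ₀² = 134.63² = 18125.2369, σ² = 13.84² = 191.5456. Prior precision 1/σ₀² = 1/18125.2369; data precision n/σ² = 4/191.5456.
w = (n/σ²)/(1/σ₀² + n/σ²) = n·σ₀²/(σ² + n·σ₀²) = 4·18125.2369/(191.5456 + 4·18125.2369) = 72500.9476/72692.4932 = 0.9974.

0.9974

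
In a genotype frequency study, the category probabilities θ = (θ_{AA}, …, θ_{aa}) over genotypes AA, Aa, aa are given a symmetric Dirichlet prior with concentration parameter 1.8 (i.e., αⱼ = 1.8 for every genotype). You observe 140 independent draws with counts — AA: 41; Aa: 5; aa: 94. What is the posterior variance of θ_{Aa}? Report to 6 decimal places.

The Dirichlet prior is conjugate to the Multinomial likelihood: each posterior αⱼ = prior αⱼ + observed count nⱼ.
Posterior concentration: (42.8, 6.8, 95.8), total = 145.4.
Var[θ_j] = α_j(Σα−α_j)/((Σα)²(Σα+1)) = 6.8·138.6/(145.4²·146.4) = 0.000305.

0.000305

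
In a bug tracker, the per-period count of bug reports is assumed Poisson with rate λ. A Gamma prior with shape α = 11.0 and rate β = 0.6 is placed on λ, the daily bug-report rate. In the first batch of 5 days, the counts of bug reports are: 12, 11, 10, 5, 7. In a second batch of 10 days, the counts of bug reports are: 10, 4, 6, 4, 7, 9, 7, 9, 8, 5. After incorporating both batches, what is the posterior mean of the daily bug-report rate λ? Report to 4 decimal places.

8.0128

With a Gamma(shape α, rate β) prior, the Poisson likelihood is conjugate: the posterior is Gamma(α + ΣXᵢ, β + n).
Batch 1: sum of counts S = 45 over n = 5 days.
After batch 1: Gamma(α+S, β+n) = Gamma(11.0+45, 0.6+5) = Gamma(56.0, 5.6).
Batch 2: sum of counts S = 69 over n = 10 days.
After batch 2: Gamma(α+S, β+n) = Gamma(56.0+69, 5.6+10) = Gamma(125.0, 15.6).
Posterior mean = α/β = 125.0/15.6 = 8.0128.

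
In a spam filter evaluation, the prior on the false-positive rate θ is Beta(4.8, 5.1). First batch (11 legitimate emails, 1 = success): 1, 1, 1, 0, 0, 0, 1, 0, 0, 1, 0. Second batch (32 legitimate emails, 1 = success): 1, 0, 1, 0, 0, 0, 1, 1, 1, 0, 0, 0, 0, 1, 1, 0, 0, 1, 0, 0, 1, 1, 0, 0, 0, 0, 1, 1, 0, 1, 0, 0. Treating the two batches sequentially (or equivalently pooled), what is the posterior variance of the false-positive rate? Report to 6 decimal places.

0.004550

The Beta prior is conjugate to a Binomial/Bernoulli likelihood; the update adds successes to α and failures to β.
After batch 1: Beta(4.8+5, 5.1+6) = Beta(9.8, 11.1).
After batch 2: Beta(9.8+13, 11.1+19) = Beta(22.8, 30.1).
Var = αβ/((α+β)²(α+β+1)) = 22.8·30.1/(52.9²·53.9) = 0.004550.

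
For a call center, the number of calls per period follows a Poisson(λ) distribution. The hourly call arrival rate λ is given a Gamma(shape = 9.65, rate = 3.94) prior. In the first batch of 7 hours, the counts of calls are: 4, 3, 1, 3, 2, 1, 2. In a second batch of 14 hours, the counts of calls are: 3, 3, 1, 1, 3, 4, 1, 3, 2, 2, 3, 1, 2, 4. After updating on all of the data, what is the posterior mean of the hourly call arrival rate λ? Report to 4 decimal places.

With a Gamma(shape α, rate β) prior, the Poisson likelihood is conjugate: the posterior is Gamma(α + ΣXᵢ, β + n).
Batch 1: sum of counts S = 16 over n = 7 hours.
After batch 1: Gamma(α+S, β+n) = Gamma(9.65+16, 3.94+7) = Gamma(25.65, 10.94).
Batch 2: sum of counts S = 33 over n = 14 hours.
After batch 2: Gamma(α+S, β+n) = Gamma(25.65+33, 10.94+14) = Gamma(58.65, 24.94).
Posterior mean = α/β = 58.65/24.94 = 2.3516.

2.3516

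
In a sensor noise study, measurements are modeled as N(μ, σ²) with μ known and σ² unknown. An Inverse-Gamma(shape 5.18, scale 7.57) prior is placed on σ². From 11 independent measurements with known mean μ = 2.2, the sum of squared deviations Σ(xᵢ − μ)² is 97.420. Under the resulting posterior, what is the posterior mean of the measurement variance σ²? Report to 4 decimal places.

5.8140

With known mean μ and an Inverse-Gamma(α, β) prior on σ², the Normal likelihood is conjugate: posterior is Inv-Gamma(α + n/2, β + Σ(xᵢ−μ)²/2).
Posterior: Inv-Gamma(5.18 + 11/2, 7.57 + 97.420/2) = Inv-Gamma(10.68, 56.2800).
E[σ²|data] = β/(α−1) = 56.2800/9.68 = 5.8140.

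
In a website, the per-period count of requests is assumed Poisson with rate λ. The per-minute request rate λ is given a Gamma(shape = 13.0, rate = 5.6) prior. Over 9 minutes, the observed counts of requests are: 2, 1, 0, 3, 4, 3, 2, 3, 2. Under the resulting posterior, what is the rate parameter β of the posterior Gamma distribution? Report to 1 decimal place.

With a Gamma(shape α, rate β) prior, the Poisson likelihood is conjugate: the posterior is Gamma(α + ΣXᵢ, β + n).
Sum of counts S = 20 over n = 9 minutes.
Posterior: Gamma(α+S, β+n) = Gamma(13.0+20, 5.6+9) = Gamma(33.0, 14.6).
Posterior β = 14.6.

14.6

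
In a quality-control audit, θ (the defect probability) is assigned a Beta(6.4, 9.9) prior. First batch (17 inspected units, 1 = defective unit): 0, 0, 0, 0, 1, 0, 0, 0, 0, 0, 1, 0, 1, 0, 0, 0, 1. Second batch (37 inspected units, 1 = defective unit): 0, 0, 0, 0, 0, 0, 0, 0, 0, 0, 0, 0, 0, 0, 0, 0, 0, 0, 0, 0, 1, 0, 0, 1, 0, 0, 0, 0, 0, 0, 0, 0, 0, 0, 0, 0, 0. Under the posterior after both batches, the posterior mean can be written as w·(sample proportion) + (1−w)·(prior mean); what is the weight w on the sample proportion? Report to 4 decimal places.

0.7681

The Beta prior is conjugate to a Binomial/Bernoulli likelihood; the update adds successes to α and failures to β.
Total number of inspected units: n = 17 + 37 = 54.
Posterior mean = (α₀+k)/(α₀+β₀+n) = [n/(α₀+β₀+n)]·(k/n) + [(α₀+β₀)/(α₀+β₀+n)]·α₀/(α₀+β₀), so only n and the prior enter the weight.
The weight on the data is w = n/(α₀+β₀+n) = 54/(6.4+9.9+54) = 54/70.3 = 0.7681.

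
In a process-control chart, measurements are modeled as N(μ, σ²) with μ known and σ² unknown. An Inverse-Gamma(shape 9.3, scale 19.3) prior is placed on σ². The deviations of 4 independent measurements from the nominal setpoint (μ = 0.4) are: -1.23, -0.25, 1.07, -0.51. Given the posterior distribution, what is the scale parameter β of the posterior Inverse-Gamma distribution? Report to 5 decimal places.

With known mean μ and an Inverse-Gamma(α, β) prior on σ², the Normal likelihood is conjugate: posterior is Inv-Gamma(α + n/2, β + Σ(xᵢ−μ)²/2).
Σ(xᵢ−μ)² = (-1.23)² + (-0.25)² + (1.07)² + (-0.51)² = 2.9804.
Posterior: Inv-Gamma(9.3 + 4/2, 19.3 + 2.9804/2) = Inv-Gamma(11.30, 20.79020).
Posterior β = 20.79020.

20.79020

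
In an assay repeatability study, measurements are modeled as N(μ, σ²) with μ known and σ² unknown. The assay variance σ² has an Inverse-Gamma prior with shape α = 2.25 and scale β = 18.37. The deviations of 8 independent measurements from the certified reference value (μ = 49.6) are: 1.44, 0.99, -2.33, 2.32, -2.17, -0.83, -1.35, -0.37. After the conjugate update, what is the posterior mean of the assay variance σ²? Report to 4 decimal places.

With known mean μ and an Inverse-Gamma(α, β) prior on σ², the Normal likelihood is conjugate: posterior is Inv-Gamma(α + n/2, β + Σ(xᵢ−μ)²/2).
Σ(xᵢ−μ)² = (1.44)² + (0.99)² + (-2.33)² + (2.32)² + (-2.17)² + (-0.83)² + (-1.35)² + (-0.37)² = 21.2222.
Posterior: Inv-Gamma(2.25 + 8/2, 18.37 + 21.2222/2) = Inv-Gamma(6.25, 28.98110).
E[σ²|data] = β/(α−1) = 28.98110/5.25 = 5.5202.

5.5202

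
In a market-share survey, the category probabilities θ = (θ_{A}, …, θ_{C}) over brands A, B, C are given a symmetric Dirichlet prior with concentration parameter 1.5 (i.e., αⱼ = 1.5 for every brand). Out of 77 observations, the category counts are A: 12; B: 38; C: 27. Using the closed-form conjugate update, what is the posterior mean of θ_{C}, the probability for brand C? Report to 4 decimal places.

0.3497

The Dirichlet prior is conjugate to the Multinomial likelihood: each posterior αⱼ = prior αⱼ + observed count nⱼ.
Posterior concentration: (13.5, 39.5, 28.5), total = 81.5.
E[θ_{C}|data] = α_{C}/Σα = 28.5/81.5 = 0.3497.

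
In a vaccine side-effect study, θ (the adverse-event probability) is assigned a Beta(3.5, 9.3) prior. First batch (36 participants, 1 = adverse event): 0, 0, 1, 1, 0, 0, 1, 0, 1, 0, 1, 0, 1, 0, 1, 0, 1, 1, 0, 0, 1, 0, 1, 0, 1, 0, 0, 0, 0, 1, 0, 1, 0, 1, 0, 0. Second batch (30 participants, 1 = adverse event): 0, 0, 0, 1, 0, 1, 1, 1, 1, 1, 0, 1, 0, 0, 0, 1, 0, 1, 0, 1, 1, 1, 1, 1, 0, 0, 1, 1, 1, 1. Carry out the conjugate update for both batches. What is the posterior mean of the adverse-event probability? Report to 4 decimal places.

The Beta prior is conjugate to a Binomial/Bernoulli likelihood; the update adds successes to α and failures to β.
After batch 1: Beta(3.5+15, 9.3+21) = Beta(18.5, 30.3).
After batch 2: Beta(18.5+18, 30.3+12) = Beta(36.5, 42.3).
Posterior mean = α/(α+β) = 36.5/78.8 = 0.4632.

0.4632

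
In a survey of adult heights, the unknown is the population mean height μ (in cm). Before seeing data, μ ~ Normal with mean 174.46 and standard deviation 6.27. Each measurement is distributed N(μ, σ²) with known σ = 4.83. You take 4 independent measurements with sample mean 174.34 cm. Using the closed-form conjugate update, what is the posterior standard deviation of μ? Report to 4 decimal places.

For Normal data with known variance σ², a Normal(μ₀, σ₀²) prior on μ is conjugate. Posterior precision = 1/σ₀² + n/σ²; posterior mean is the precision-weighted average of μ₀ and x̄.
σ₀² = 6.27² = 39.3129, σ² = 4.83² = 23.3289; σ² + n·σ₀² = 23.3289 + 4·39.3129 = 180.5805.
Posterior precision = 1/σ₀² + n/σ² = 1/39.3129 + 4/23.3289 = (σ² + n·σ₀²)/(σ₀²σ²) = 180.5805/(39.3129·23.3289); posterior variance σₙ² = σ₀²σ²/(σ² + n·σ₀²) = 39.3129·23.3289/180.5805 = 5.078769.
Posterior SD = √σₙ² = √(39.3129·23.3289/180.5805) = 2.2536.

2.2536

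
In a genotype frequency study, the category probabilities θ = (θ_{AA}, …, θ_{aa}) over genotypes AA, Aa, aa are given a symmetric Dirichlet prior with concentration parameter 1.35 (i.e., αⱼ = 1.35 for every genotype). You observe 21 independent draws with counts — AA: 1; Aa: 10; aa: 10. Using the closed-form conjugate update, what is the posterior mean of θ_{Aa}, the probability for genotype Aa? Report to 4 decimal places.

The Dirichlet prior is conjugate to the Multinomial likelihood: each posterior αⱼ = prior αⱼ + observed count nⱼ.
Posterior concentration: (2.35, 11.35, 11.35), total = 25.05.
E[θ_{Aa}|data] = α_{Aa}/Σα = 11.35/25.05 = 0.4531.

0.4531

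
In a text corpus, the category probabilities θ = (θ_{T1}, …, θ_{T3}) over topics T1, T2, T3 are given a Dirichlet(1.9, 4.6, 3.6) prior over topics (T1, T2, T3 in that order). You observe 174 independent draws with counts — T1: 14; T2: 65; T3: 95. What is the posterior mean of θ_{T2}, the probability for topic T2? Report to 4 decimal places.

0.3781

The Dirichlet prior is conjugate to the Multinomial likelihood: each posterior αⱼ = prior αⱼ + observed count nⱼ.
Posterior concentration: (15.9, 69.6, 98.6), total = 184.1.
E[θ_{T2}|data] = α_{T2}/Σα = 69.6/184.1 = 0.3781.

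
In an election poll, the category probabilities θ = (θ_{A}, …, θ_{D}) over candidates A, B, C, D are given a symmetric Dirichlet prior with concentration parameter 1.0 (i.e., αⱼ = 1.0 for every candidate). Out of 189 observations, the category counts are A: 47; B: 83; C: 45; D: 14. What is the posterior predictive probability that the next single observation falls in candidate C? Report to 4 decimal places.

The Dirichlet prior is conjugate to the Multinomial likelihood: each posterior αⱼ = prior αⱼ + observed count nⱼ.
Posterior concentration: (48.0, 84.0, 46.0, 15.0), total = 193.0.
P(next = C | data) = α_{C}/Σα = 0.2383.

0.2383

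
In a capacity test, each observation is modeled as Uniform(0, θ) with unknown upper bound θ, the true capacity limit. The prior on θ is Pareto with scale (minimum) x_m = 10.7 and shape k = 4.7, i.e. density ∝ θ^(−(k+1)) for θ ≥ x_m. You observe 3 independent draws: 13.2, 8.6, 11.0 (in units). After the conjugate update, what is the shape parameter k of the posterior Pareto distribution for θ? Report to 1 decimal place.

7.7

A Pareto(scale x_m, shape k) prior on the upper bound θ of Uniform(0, θ) is conjugate: posterior is Pareto(max(x_m, max xᵢ), k + n).
Sample maximum = 13.2; prior scale x_m = 10.7 → posterior scale = max = 13.2.
Posterior shape = 4.7 + 3 = 7.7.
Posterior shape k = 7.7.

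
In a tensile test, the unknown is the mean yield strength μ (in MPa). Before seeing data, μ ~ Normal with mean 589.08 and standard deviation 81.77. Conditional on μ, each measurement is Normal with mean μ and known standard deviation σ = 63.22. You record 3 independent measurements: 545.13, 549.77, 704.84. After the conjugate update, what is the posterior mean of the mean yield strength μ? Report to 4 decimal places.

For Normal data with known variance σ², a Normal(μ₀, σ₀²) prior on μ is conjugate. Posterior precision = 1/σ₀² + n/σ²; posterior mean is the precision-weighted average of μ₀ and x̄.
Σxᵢ = 545.13 + 549.77 + 704.84 = 1799.74, so n·x̄ = 1799.74.
σ₀² = 81.77² = 6686.3329, σ² = 63.22² = 3996.7684; σ² + n·σ₀² = 3996.7684 + 3·6686.3329 = 24055.7671.
Posterior mean = (μ₀/σ₀² + n·x̄/σ²)/(1/σ₀² + n/σ²) = (σ²·μ₀ + σ₀²·n·x̄)/(σ² + n·σ₀²) = (3996.7684·589.08 + 6686.3329·1799.74)/24055.7671 = 14388077.102518/24055.7671 = 598.1134.

598.1134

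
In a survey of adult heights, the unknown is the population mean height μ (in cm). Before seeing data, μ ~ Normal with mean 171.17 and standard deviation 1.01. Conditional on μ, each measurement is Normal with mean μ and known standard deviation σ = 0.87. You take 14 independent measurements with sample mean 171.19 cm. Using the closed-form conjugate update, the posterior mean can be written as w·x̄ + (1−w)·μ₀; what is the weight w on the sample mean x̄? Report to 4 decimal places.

0.9497

For Normal data with known variance σ², a Normal(μ₀, σ₀²) prior on μ is conjugate. Posterior precision = 1/σ₀² + n/σ²; posterior mean is the precision-weighted average of μ₀ and x̄.
σ₀² = 1.01² = 1.0201, σ² = 0.87² = 0.7569. Prior precision 1/σ₀² = 1/1.0201; data precision n/σ² = 14/0.7569.
w = (n/σ²)/(1/σ₀² + n/σ²) = n·σ₀²/(σ² + n·σ₀²) = 14·1.0201/(0.7569 + 14·1.0201) = 14.2814/15.0383 = 0.9497.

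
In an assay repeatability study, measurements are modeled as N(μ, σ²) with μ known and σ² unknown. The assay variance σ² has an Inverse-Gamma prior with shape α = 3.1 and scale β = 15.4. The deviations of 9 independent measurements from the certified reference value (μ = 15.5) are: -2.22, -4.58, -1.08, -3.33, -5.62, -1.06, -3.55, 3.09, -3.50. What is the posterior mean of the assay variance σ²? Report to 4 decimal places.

With known mean μ and an Inverse-Gamma(α, β) prior on σ², the Normal likelihood is conjugate: posterior is Inv-Gamma(α + n/2, β + Σ(xᵢ−μ)²/2).
Σ(xᵢ−μ)² = (-2.22)² + (-4.58)² + (-1.08)² + (-3.33)² + (-5.62)² + (-1.06)² + (-3.55)² + (3.09)² + (-3.50)² = 105.2687.
Posterior: Inv-Gamma(3.1 + 9/2, 15.4 + 105.2687/2) = Inv-Gamma(7.60, 68.03435).
E[σ²|data] = β/(α−1) = 68.03435/6.60 = 10.3082.

10.3082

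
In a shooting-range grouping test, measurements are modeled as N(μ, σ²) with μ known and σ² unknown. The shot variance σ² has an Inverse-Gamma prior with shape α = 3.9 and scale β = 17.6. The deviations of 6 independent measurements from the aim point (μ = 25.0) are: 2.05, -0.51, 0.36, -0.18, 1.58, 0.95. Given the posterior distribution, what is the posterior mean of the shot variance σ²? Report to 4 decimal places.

With known mean μ and an Inverse-Gamma(α, β) prior on σ², the Normal likelihood is conjugate: posterior is Inv-Gamma(α + n/2, β + Σ(xᵢ−μ)²/2).
Σ(xᵢ−μ)² = (2.05)² + (-0.51)² + (0.36)² + (-0.18)² + (1.58)² + (0.95)² = 8.0235.
Posterior: Inv-Gamma(3.9 + 6/2, 17.6 + 8.0235/2) = Inv-Gamma(6.90, 21.61175).
E[σ²|data] = β/(α−1) = 21.61175/5.90 = 3.6630.

3.6630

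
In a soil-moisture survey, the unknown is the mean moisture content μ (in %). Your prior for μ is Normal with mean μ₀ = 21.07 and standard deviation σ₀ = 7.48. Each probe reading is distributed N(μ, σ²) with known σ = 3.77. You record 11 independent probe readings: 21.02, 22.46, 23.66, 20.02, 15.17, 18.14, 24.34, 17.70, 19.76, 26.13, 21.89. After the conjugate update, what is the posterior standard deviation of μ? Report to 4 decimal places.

1.1238

For Normal data with known variance σ², a Normal(μ₀, σ₀²) prior on μ is conjugate. Posterior precision = 1/σ₀² + n/σ²; posterior mean is the precision-weighted average of μ₀ and x̄.
σ₀² = 7.48² = 55.9504, σ² = 3.77² = 14.2129; σ² + n·σ₀² = 14.2129 + 11·55.9504 = 629.6673.
Posterior precision = 1/σ₀² + n/σ² = 1/55.9504 + 11/14.2129 = (σ² + n·σ₀²)/(σ₀²σ²) = 629.6673/(55.9504·14.2129); posterior variance σₙ² = σ₀²σ²/(σ² + n·σ₀²) = 55.9504·14.2129/629.6673 = 1.262917.
Posterior SD = √σₙ² = √(55.9504·14.2129/629.6673) = 1.1238.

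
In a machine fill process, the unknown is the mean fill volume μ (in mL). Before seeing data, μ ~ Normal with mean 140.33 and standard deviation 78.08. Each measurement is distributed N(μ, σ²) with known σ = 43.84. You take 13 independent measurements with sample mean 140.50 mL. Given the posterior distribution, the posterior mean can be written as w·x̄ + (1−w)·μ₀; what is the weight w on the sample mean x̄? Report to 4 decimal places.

0.9763

For Normal data with known variance σ², a Normal(μ₀, σ₀²) prior on μ is conjugate. Posterior precision = 1/σ₀² + n/σ²; posterior mean is the precision-weighted average of μ₀ and x̄.
σ₀² = 78.08² = 6096.4864, σ² = 43.84² = 1921.9456. Prior precision 1/σ₀² = 1/6096.4864; data precision n/σ² = 13/1921.9456.
w = (n/σ²)/(1/σ₀² + n/σ²) = n·σ₀²/(σ² + n·σ₀²) = 13·6096.4864/(1921.9456 + 13·6096.4864) = 79254.3232/81176.2688 = 0.9763.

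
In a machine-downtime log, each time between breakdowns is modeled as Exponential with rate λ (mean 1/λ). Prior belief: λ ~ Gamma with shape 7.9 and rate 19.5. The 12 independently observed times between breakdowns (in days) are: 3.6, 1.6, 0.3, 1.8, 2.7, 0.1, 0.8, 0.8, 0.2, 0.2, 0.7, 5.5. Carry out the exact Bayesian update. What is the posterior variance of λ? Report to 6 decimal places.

With a Gamma(shape α, rate β) prior on the exponential rate λ, the posterior after n observations with total T = Σxᵢ is Gamma(α+n, β+T).
Sum of observations T = 18.3 days; n = 12.
Posterior: Gamma(7.9+12, 19.5+18.3) = Gamma(19.9, 37.8).
Var = α/β² = 0.013927.

0.013927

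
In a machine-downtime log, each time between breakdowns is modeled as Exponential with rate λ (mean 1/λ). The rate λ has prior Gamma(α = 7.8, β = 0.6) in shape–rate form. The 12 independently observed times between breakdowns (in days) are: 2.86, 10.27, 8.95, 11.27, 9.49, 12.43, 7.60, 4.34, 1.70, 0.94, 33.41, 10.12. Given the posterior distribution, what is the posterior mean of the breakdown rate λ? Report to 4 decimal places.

0.1737

With a Gamma(shape α, rate β) prior on the exponential rate λ, the posterior after n observations with total T = Σxᵢ is Gamma(α+n, β+T).
Sum of observations T = 113.38 days; n = 12.
Posterior: Gamma(7.8+12, 0.6+113.38) = Gamma(19.8, 113.98).
Posterior mean of λ = α/β = 19.8/113.98 = 0.1737.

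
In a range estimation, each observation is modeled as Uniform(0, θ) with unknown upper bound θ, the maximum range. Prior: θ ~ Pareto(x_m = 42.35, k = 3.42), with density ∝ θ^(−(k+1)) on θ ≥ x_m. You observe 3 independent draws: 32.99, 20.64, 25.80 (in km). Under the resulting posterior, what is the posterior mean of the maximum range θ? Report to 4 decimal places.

50.1637

A Pareto(scale x_m, shape k) prior on the upper bound θ of Uniform(0, θ) is conjugate: posterior is Pareto(max(x_m, max xᵢ), k + n).
Sample maximum = 32.99; prior scale x_m = 42.35 → posterior scale = max = 42.35.
Posterior shape = 3.42 + 3 = 6.42.
E[θ|data] = k·x_m/(k−1) = 6.42·42.35/5.42 = 50.1637.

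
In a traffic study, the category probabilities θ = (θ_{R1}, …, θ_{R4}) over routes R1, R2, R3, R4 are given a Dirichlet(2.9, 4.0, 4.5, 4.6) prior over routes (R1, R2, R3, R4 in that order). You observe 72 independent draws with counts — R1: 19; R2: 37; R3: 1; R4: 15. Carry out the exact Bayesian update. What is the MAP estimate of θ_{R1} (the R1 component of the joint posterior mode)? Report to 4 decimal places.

The Dirichlet prior is conjugate to the Multinomial likelihood: each posterior αⱼ = prior αⱼ + observed count nⱼ.
Posterior concentration: (21.9, 41.0, 5.5, 19.6), total = 88.0.
Joint mode component: (α_{R1}−1)/(Σα−K) = 20.9/84.0 = 0.2488.

0.2488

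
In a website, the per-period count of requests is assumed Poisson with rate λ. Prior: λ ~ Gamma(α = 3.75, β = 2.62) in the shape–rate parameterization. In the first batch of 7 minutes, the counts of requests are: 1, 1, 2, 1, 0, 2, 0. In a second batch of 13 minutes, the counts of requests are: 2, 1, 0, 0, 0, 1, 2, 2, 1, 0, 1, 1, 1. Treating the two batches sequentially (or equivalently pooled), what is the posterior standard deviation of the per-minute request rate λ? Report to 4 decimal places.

With a Gamma(shape α, rate β) prior, the Poisson likelihood is conjugate: the posterior is Gamma(α + ΣXᵢ, β + n).
Batch 1: sum of counts S = 7 over n = 7 minutes.
After batch 1: Gamma(α+S, β+n) = Gamma(3.75+7, 2.62+7) = Gamma(10.75, 9.62).
Batch 2: sum of counts S = 12 over n = 13 minutes.
After batch 2: Gamma(α+S, β+n) = Gamma(10.75+12, 9.62+13) = Gamma(22.75, 22.62).
SD = √α/β = √22.75/22.62 = 0.2109.

0.2109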